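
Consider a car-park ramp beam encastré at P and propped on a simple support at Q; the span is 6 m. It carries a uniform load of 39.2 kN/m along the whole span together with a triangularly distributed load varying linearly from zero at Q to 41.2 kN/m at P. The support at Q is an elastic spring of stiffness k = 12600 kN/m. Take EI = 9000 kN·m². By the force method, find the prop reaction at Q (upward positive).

Release the roller at Q. Primary structure: cantilever fixed at P.
Deflection at Q on the released cantilever, summing each load's contribution:
  UDL 39.2: wL⁴/(8EI) = 6350/EI
  triangular load, peak 41.2 at the fixed end: w₀L⁴/(30EI) = 1780/EI
  δ_0 = 8130/EI
Tip deflection under a unit load at Q: L³/(3EI) = 72/EI.
With EI = 9000 kN·m²: δ_0 = 0.90336 m and δ_{QQ} = 0.008 m/kN.
Compatibility — the spring shortens by R_Q/k under the reaction it provides: δ_0 − R_Q·δ_{QQ} = R_Q/k. With 1/k = 0.000079 m/kN, R_Q = δ_0 / (δ_{QQ} + 1/k) = 0.90336 / (0.008 + 0.000079) = 111.8 kN.

R_Q = 111.8 kN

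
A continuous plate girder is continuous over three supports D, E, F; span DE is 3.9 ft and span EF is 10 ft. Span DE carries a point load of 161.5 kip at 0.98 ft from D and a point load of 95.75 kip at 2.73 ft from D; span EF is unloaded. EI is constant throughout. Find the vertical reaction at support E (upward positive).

Release continuity at E by inserting a hinge; the redundant is the internal moment M_E. The primary structure is two simply-supported spans DE and EF.
Rotations at E on the released spans (each span's end-slope, ×1/EI):
  span DE: point load 161.5 at a = 0.98: Pab(L + a)/(6LEI) = 96.38/EI
  span DE: point load 95.75 at a = 2.73: Pab(L + a)/(6LEI) = 86.65/EI
  relative rotation θ_0 = (183 + 0)/EI = 183/EI
A unit hogging moment at E produces rotation L₁/(3EI) + L₂/(3EI) = 4.633/EI.
Slope continuity at E: θ_0 = M_E·4.633/EI, so M_E = 183/4.633 = 39.5 kip·ft (hogging).
Span DE, ΣM about D with M_E applied at E: R_E^{DE}·3.9 = 419.7 + 39.5, so R_E^{DE} = 117.7 kip and R_D = 257.2 − 117.7 = 139.5 kip.
Span EF, ΣM about F: R_E^{EF}·10 = 0 + 39.5, so R_E^{EF} = 3.95 kip and R_F = 0 − 3.95 = -3.95 kip.
R_E = 117.7 + 3.95 = 121.7 kip.

R_E = 121.7 kip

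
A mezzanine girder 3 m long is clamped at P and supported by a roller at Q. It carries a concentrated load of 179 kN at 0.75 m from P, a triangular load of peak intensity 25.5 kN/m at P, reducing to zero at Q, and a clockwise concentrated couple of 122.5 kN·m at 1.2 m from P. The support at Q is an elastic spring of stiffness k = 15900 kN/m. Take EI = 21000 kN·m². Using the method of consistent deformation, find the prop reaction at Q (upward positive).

R_Q = 54.27 kN

Choose R_Q as the redundant. The primary structure is the cantilever fixed at P.
Free-end deflection of the primary structure under the applied loading (downward +):
  point load 179 at a = 0.75: Pa²(3L − a)/(6EI) = 138.4/EI
  triangular load, peak 25.5 at the fixed end: w₀L⁴/(30EI) = 68.85/EI
  clockwise couple 122.5 at a = 1.2: M₀a(2L − a)/(2EI) = 352.8/EI
  δ_0 = 560.1/EI
Tip deflection under a unit load at Q: L³/(3EI) = 9/EI.
With EI = 21000 kN·m²: δ_0 = 0.026671 m and δ_{QQ} = 0.000429 m/kN.
Compatibility — the spring shortens by R_Q/k under the reaction it provides: δ_0 − R_Q·δ_{QQ} = R_Q/k. With 1/k = 0.000063 m/kN, R_Q = δ_0 / (δ_{QQ} + 1/k) = 0.026671 / (0.000429 + 0.000063) = 54.27 kN.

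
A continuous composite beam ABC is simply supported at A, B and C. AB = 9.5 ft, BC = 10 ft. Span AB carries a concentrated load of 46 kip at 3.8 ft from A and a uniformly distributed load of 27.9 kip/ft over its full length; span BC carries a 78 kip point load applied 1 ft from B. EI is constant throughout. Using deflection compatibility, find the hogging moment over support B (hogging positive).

M_B = 223.3 kip·ft

Insert a hinge at B; M_B is the redundant, and each span becomes simply supported.
Rotations at B on the released spans (each span's end-slope, ×1/EI):
  span AB: point load 46 at a = 3.8: Pab(L + a)/(6LEI) = 232.5/EI
  span AB: UDL 27.9: wL³/(24EI) = 996.7/EI
  span BC: point load 78 at a = 1: Pab(L + b)/(6LEI) = 222.3/EI
  relative rotation θ_0 = (1229 + 222.3)/EI = 1451/EI
A unit hogging moment at B produces rotation L₁/(3EI) + L₂/(3EI) = 6.5/EI.
Slope continuity at B: θ_0 = M_B·6.5/EI, so M_B = 1451/6.5 = 223.3 kip·ft (hogging).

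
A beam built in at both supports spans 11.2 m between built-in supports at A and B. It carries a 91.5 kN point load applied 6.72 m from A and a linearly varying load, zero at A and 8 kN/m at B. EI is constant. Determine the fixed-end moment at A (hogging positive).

M_A = 131.8 kN·m

Take the two fixed-end moments M_A, M_B as redundants; the released structure is the simple span AB.
Simple-span end rotations at A and B under the given loads:
  at A: point load 91.5 at a = 6.72: Pab(L + b)/(6LEI) = 642.8/EI
  at B: point load 91.5 at a = 6.72: Pab(L + a)/(6LEI) = 734.6/EI
  at A: triangular load, peak 8: 7w₀L³/(360EI) = 218.5/EI
  at B: triangular load, peak 8: w₀L³/(45EI) = 249.8/EI
  θ_A0 = 861.3/EI,  θ_B0 = 984.3/EI
Flexibility coefficients: a unit moment at one end gives L/(3EI) there and L/(6EI) at the far end, so f₁₁ = f₂₂ = 3.733/EI and f₁₂ = f₂₁ = 1.867/EI.
Compatibility — zero rotation at each built-in end:
  3.733 M_A + 1.867 M_B = 861.3
  1.867 M_A + 3.733 M_B = 984.3
Solving the pair gives M_A = 131.8 kN·m and M_B = 197.7 kN·m (hogging).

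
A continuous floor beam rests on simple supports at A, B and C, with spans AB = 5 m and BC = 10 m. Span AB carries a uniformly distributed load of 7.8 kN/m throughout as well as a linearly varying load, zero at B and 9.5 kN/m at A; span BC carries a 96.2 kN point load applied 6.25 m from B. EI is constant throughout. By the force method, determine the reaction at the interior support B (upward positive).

Release continuity at B by inserting a hinge; the redundant is the internal moment M_B. The primary structure is two simply-supported spans AB and BC.
Rotations at B on the released spans (each span's end-slope, ×1/EI):
  span AB: UDL 7.8: wL³/(24EI) = 40.62/EI
  span AB: triangular load, peak 9.5: 7w₀L³/(360EI) = 23.09/EI
  span BC: point load 96.2 at a = 6.25: Pab(L + b)/(6LEI) = 516.7/EI
  relative rotation θ_0 = (63.72 + 516.7)/EI = 580.4/EI
A unit hogging moment at B produces rotation L₁/(3EI) + L₂/(3EI) = 5/EI.
Compatibility: M_B·(L₁+L₂)/(3EI) = θ_0, giving M_B = 116.1 kN·m (hogging).
Span AB, ΣM about A with M_B applied at B: R_B^{AB}·5 = 137.1 + 116.1, so R_B^{AB} = 50.63 kN and R_A = 62.75 − 50.63 = 12.12 kN.
Span BC, ΣM about C: R_B^{BC}·10 = 360.8 + 116.1, so R_B^{BC} = 47.68 kN and R_C = 96.2 − 47.68 = 48.52 kN.
R_B = 50.63 + 47.68 = 98.32 kN.

R_B = 98.32 kN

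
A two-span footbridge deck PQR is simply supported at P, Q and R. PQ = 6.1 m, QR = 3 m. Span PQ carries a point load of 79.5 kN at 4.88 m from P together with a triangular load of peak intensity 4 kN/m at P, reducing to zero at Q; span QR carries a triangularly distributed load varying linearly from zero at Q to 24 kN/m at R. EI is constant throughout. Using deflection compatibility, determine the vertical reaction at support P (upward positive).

Insert a hinge at Q; M_Q is the redundant, and each span becomes simply supported.
Rotations at Q on the released spans (each span's end-slope, ×1/EI):
  span PQ: point load 79.5 at a = 4.88: Pab(L + a)/(6LEI) = 142/EI
  span PQ: triangular load, peak 4: 7w₀L³/(360EI) = 17.65/EI
  span QR: triangular load, peak 24: 7w₀L³/(360EI) = 12.6/EI
  relative rotation θ_0 = (159.6 + 12.6)/EI = 172.2/EI
A unit hogging moment at Q produces rotation L₁/(3EI) + L₂/(3EI) = 3.033/EI.
Slope continuity at Q: θ_0 = M_Q·3.033/EI, so M_Q = 172.2/3.033 = 56.78 kN·m (hogging).
Span PQ, ΣM about P with M_Q applied at Q: R_Q^{PQ}·6.1 = 412.8 + 56.78, so R_Q^{PQ} = 76.98 kN and R_P = 91.7 − 76.98 = 14.72 kN.

R_P = 14.72 kN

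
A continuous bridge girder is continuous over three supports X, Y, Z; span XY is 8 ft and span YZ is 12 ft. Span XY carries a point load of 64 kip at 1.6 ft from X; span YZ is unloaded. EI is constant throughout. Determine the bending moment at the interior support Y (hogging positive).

M_Y = 19.66 kip·ft

Insert a hinge at Y; M_Y is the redundant, and each span becomes simply supported.
End slopes at the hinge Y, treating each span as simply supported:
  span XY: point load 64 at a = 1.6: Pab(L + a)/(6LEI) = 131.1/EI
  relative rotation θ_0 = (131.1 + 0)/EI = 131.1/EI
A unit hogging moment at Y produces rotation L₁/(3EI) + L₂/(3EI) = 6.667/EI.
Slope continuity at Y: θ_0 = M_Y·6.667/EI, so M_Y = 131.1/6.667 = 19.66 kip·ft (hogging).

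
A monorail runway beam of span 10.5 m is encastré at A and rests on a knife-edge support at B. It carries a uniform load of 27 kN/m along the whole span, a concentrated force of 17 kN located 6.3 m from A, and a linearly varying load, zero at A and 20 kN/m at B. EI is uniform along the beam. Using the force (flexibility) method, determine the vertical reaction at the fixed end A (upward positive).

Remove the prop at B; the released (primary) structure is a cantilever built in at A.
Free-end deflection of the primary structure under the applied loading (downward +):
  UDL 27: wL⁴/(8EI) = 41023/EI
  point load 17 at a = 6.3: Pa²(3L − a)/(6EI) = 2834/EI
  triangular load, peak 20 at the free end: 11w₀L⁴/(120EI) = 22284/EI
  δ_0 = 66141/EI
Tip deflection under a unit load at B: L³/(3EI) = 385.9/EI.
Compatibility at B: δ_0 − R_B·δ_{BB} = 0, so R_B = 66141/385.9 = 171.4 kN.
Vertical equilibrium: R_A = ΣP − R_B = 405.5 − 171.4 = 234.1 kN.

R_A = 234.1 kN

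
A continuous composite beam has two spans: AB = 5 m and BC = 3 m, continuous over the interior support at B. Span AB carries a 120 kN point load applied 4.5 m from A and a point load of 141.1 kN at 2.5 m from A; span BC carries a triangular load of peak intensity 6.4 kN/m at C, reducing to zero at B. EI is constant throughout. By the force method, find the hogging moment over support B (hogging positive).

Insert a hinge at B; M_B is the redundant, and each span becomes simply supported.
Rotations at B on the released spans (each span's end-slope, ×1/EI):
  span AB: point load 120 at a = 4.5: Pab(L + a)/(6LEI) = 85.5/EI
  span AB: point load 141.1 at a = 2.5: Pab(L + a)/(6LEI) = 220.5/EI
  span BC: triangular load, peak 6.4: 7w₀L³/(360EI) = 3.36/EI
  relative rotation θ_0 = (306 + 3.36)/EI = 309.3/EI
A unit hogging moment at B produces rotation L₁/(3EI) + L₂/(3EI) = 2.667/EI.
Slope continuity at B: θ_0 = M_B·2.667/EI, so M_B = 309.3/2.667 = 116 kN·m (hogging).

M_B = 116 kN·m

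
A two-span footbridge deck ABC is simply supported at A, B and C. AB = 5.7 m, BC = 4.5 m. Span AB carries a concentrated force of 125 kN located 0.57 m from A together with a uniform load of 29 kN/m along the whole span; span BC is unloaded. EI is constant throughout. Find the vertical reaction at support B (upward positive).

R_B = 129.2 kN

Release continuity at B by inserting a hinge; the redundant is the internal moment M_B. The primary structure is two simply-supported spans AB and BC.
Rotations at B on the released spans (each span's end-slope, ×1/EI):
  span AB: point load 125 at a = 0.57: Pab(L + a)/(6LEI) = 67.01/EI
  span AB: UDL 29: wL³/(24EI) = 223.8/EI
  relative rotation θ_0 = (290.8 + 0)/EI = 290.8/EI
A unit hogging moment at B produces rotation L₁/(3EI) + L₂/(3EI) = 3.4/EI.
Compatibility: M_B·(L₁+L₂)/(3EI) = θ_0, giving M_B = 85.53 kN·m (hogging).
Span AB, ΣM about A with M_B applied at B: R_B^{AB}·5.7 = 542.4 + 85.53, so R_B^{AB} = 110.2 kN and R_A = 290.3 − 110.2 = 180.1 kN.
Span BC, ΣM about C: R_B^{BC}·4.5 = 0 + 85.53, so R_B^{BC} = 19.01 kN and R_C = 0 − 19.01 = -19.01 kN.
R_B = 110.2 + 19.01 = 129.2 kN.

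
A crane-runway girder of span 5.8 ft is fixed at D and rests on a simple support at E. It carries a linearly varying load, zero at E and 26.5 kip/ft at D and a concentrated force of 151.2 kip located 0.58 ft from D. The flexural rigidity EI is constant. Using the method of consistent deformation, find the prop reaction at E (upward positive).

R_E = 17.56 kip

Choose R_E as the redundant. The primary structure is the cantilever fixed at D.
Free-end deflection of the primary structure under the applied loading (downward +):
  triangular load, peak 26.5 at the fixed end: w₀L⁴/(30EI) = 999.6/EI
  point load 151.2 at a = 0.58: Pa²(3L − a)/(6EI) = 142.6/EI
  δ_0 = 1142/EI
Tip deflection under a unit load at E: L³/(3EI) = 65.04/EI.
The prop prevents deflection at E: R_E = δ_0/δ_{EE} = 1142/65.04 = 17.56 kip.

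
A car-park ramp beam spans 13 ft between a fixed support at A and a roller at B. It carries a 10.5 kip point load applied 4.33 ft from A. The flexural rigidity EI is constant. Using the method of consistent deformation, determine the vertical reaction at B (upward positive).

Remove the prop at B; the released (primary) structure is a cantilever built in at A.
Downward deflection at the released point B due to the loads:
  point load 10.5 at a = 4.33: Pa²(3L − a)/(6EI) = 1138/EI
Tip deflection under a unit load at B: L³/(3EI) = 732.3/EI.
Compatibility at B: δ_0 − R_B·δ_{BB} = 0, so R_B = 1138/732.3 = 1.553 kip.

R_B = 1.553 kip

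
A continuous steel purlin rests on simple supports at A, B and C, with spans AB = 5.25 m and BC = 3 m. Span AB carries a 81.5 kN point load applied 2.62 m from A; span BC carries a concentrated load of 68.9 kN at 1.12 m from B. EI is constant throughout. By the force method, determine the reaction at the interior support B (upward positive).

Insert a hinge at B; M_B is the redundant, and each span becomes simply supported.
Rotations at B on the released spans (each span's end-slope, ×1/EI):
  span AB: point load 81.5 at a = 2.62: Pab(L + a)/(6LEI) = 140.3/EI
  span BC: point load 68.9 at a = 1.12: Pab(L + b)/(6LEI) = 39.33/EI
  relative rotation θ_0 = (140.3 + 39.33)/EI = 179.6/EI
A unit hogging moment at B produces rotation L₁/(3EI) + L₂/(3EI) = 2.75/EI.
Compatibility: M_B·(L₁+L₂)/(3EI) = θ_0, giving M_B = 65.32 kN·m (hogging).
Span AB, ΣM about A with M_B applied at B: R_B^{AB}·5.25 = 213.5 + 65.32, so R_B^{AB} = 53.11 kN and R_A = 81.5 − 53.11 = 28.39 kN.
Span BC, ΣM about C: R_B^{BC}·3 = 129.5 + 65.32, so R_B^{BC} = 64.95 kN and R_C = 68.9 − 64.95 = 3.948 kN.
R_B = 53.11 + 64.95 = 118.1 kN.

R_B = 118.1 kN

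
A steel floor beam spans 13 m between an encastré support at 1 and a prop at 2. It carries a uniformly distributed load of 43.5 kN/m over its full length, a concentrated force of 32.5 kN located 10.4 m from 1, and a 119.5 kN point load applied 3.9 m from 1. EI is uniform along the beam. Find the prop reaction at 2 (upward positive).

Choose R_2 as the redundant. The primary structure is the cantilever fixed at 1.
Downward deflection at the released point 2 due to the loads:
  UDL 43.5: wL⁴/(8EI) = 155300/EI
  point load 32.5 at a = 10.4: Pa²(3L − a)/(6EI) = 16756/EI
  point load 119.5 at a = 3.9: Pa²(3L − a)/(6EI) = 10633/EI
  δ_0 = 182689/EI
Tip deflection under a unit load at 2: L³/(3EI) = 732.3/EI.
The prop prevents deflection at 2: R_2 = δ_0/δ_{22} = 182689/732.3 = 249.5 kN.

R_2 = 249.5 kN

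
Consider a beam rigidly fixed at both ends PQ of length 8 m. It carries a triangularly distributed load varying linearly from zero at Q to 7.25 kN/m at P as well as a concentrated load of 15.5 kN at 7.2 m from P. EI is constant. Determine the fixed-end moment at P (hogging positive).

M_P = 24.32 kN·m

Take the two fixed-end moments M_P, M_Q as redundants; the released structure is the simple span PQ.
Simple-span end rotations at P and Q under the given loads:
  at P: triangular load, peak 7.25: w₀L³/(45EI) = 82.49/EI
  at Q: triangular load, peak 7.25: 7w₀L³/(360EI) = 72.18/EI
  at P: point load 15.5 at a = 7.2: Pab(L + b)/(6LEI) = 16.37/EI
  at Q: point load 15.5 at a = 7.2: Pab(L + a)/(6LEI) = 28.27/EI
  θ_P0 = 98.86/EI,  θ_Q0 = 100.4/EI
Flexibility coefficients: a unit moment at one end gives L/(3EI) there and L/(6EI) at the far end, so f₁₁ = f₂₂ = 2.667/EI and f₁₂ = f₂₁ = 1.333/EI.
Compatibility — zero rotation at each built-in end:
  2.667 M_P + 1.333 M_Q = 98.86
  1.333 M_P + 2.667 M_Q = 100.4
Solving the pair gives M_P = 24.32 kN·m and M_Q = 25.51 kN·m (hogging).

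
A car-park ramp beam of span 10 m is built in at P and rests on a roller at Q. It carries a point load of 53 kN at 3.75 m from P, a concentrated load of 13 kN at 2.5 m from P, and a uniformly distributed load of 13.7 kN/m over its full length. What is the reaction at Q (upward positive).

R_Q = 62.27 kN

Release the roller at Q. Primary structure: cantilever fixed at P.
Free-end deflection of the primary structure under the applied loading (downward +):
  point load 53 at a = 3.75: Pa²(3L − a)/(6EI) = 3261/EI
  point load 13 at a = 2.5: Pa²(3L − a)/(6EI) = 372.4/EI
  UDL 13.7: wL⁴/(8EI) = 17125/EI
  δ_0 = 20758/EI
Flexibility coefficient — unit upward force at Q: δ_{QQ} = L³/(3EI) = 333.3/EI.
Compatibility at Q: δ_0 − R_Q·δ_{QQ} = 0, so R_Q = 20758/333.3 = 62.27 kN.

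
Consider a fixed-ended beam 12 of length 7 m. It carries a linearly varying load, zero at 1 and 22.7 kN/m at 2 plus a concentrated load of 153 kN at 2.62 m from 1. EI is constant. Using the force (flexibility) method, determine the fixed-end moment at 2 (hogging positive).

M_2 = 149.5 kN·m

Release both end moments; the primary structure is a simply-supported span 12 with redundants M_1 and M_2.
Simple-span end rotations at 1 and 2 under the given loads:
  at 1: triangular load, peak 22.7: 7w₀L³/(360EI) = 151.4/EI
  at 2: triangular load, peak 22.7: w₀L³/(45EI) = 173/EI
  at 1: point load 153 at a = 2.62: Pab(L + b)/(6LEI) = 475.7/EI
  at 2: point load 153 at a = 2.62: Pab(L + a)/(6LEI) = 402.2/EI
  θ_10 = 627.1/EI,  θ_20 = 575.2/EI
Flexibility coefficients: a unit moment at one end gives L/(3EI) there and L/(6EI) at the far end, so f₁₁ = f₂₂ = 2.333/EI and f₁₂ = f₂₁ = 1.167/EI.
Compatibility — zero rotation at each built-in end:
  2.333 M_1 + 1.167 M_2 = 627.1
  1.167 M_1 + 2.333 M_2 = 575.2
Solving the pair gives M_1 = 194 kN·m and M_2 = 149.5 kN·m (hogging).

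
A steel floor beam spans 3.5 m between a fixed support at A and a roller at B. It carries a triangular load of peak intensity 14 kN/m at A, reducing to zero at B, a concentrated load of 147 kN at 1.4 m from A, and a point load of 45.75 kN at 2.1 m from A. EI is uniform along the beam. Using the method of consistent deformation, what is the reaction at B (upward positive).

Release the roller at B. Primary structure: cantilever fixed at A.
Deflection at B on the released cantilever, summing each load's contribution:
  triangular load, peak 14 at the fixed end: w₀L⁴/(30EI) = 70.03/EI
  point load 147 at a = 1.4: Pa²(3L − a)/(6EI) = 437/EI
  point load 45.75 at a = 2.1: Pa²(3L − a)/(6EI) = 282.5/EI
  δ_0 = 789.5/EI
Tip deflection under a unit load at B: L³/(3EI) = 14.29/EI.
The prop prevents deflection at B: R_B = δ_0/δ_{BB} = 789.5/14.29 = 55.24 kN.

R_B = 55.24 kN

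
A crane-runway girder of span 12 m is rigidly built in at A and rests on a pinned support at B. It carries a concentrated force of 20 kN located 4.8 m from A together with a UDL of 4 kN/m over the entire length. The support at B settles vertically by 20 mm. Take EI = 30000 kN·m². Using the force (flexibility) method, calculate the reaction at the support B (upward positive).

R_B = 21.12 kN

Release the roller at B. Primary structure: cantilever fixed at A.
Downward deflection at the released point B due to the loads:
  point load 20 at a = 4.8: Pa²(3L − a)/(6EI) = 2396/EI
  UDL 4: wL⁴/(8EI) = 10368/EI
  δ_0 = 12764/EI
Flexibility coefficient — unit upward force at B: δ_{BB} = L³/(3EI) = 576/EI.
With EI = 30000 kN·m²: δ_0 = 0.42547 m and δ_{BB} = 0.0192 m/kN.
Compatibility — the beam at B must follow the support down by 0.02 m: δ_0 − R_B·δ_{BB} = 0.02, so R_B = (0.42547 − 0.02)/0.0192 = 21.12 kN.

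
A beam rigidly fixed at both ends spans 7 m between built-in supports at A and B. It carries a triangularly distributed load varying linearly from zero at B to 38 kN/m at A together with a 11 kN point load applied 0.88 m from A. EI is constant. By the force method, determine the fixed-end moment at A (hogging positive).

M_A = 100.5 kN·m

Release both end moments; the primary structure is a simply-supported span AB with redundants M_A and M_B.
On the primary (simply-supported) span, the end slopes from the loading are:
  at A: triangular load, peak 38: w₀L³/(45EI) = 289.6/EI
  at B: triangular load, peak 38: 7w₀L³/(360EI) = 253.4/EI
  at A: point load 11 at a = 0.88: Pab(L + b)/(6LEI) = 18.51/EI
  at B: point load 11 at a = 0.88: Pab(L + a)/(6LEI) = 11.11/EI
  θ_A0 = 308.2/EI,  θ_B0 = 264.6/EI
Flexibility coefficients: a unit moment at one end gives L/(3EI) there and L/(6EI) at the far end, so f₁₁ = f₂₂ = 2.333/EI and f₁₂ = f₂₁ = 1.167/EI.
Compatibility — zero rotation at each built-in end:
  2.333 M_A + 1.167 M_B = 308.2
  1.167 M_A + 2.333 M_B = 264.6
Solving the pair gives M_A = 100.5 kN·m and M_B = 63.13 kN·m (hogging).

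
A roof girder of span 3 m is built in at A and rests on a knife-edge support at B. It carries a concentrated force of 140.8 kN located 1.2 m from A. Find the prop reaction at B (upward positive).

R_B = 29.29 kN

Remove the prop at B; the released (primary) structure is a cantilever built in at A.
Free-end deflection of the primary structure under the applied loading (downward +):
  point load 140.8 at a = 1.2: Pa²(3L − a)/(6EI) = 263.6/EI
Flexibility coefficient — unit upward force at B: δ_{BB} = L³/(3EI) = 9/EI.
Compatibility at B: δ_0 − R_B·δ_{BB} = 0, so R_B = 263.6/9 = 29.29 kN.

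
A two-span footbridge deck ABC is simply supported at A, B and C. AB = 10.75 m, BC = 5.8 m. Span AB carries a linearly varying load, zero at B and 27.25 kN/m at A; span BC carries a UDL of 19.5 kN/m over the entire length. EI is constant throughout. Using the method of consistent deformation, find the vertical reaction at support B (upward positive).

R_B = 144.7 kN

Take M_B as the redundant. Released structure: two simple spans AB and BC with a hinge at B.
End slopes at the hinge B, treating each span as simply supported:
  span AB: triangular load, peak 27.25: 7w₀L³/(360EI) = 658.2/EI
  span BC: UDL 19.5: wL³/(24EI) = 158.5/EI
  relative rotation θ_0 = (658.2 + 158.5)/EI = 816.8/EI
A unit hogging moment at B produces rotation L₁/(3EI) + L₂/(3EI) = 5.517/EI.
Slope continuity at B: θ_0 = M_B·5.517/EI, so M_B = 816.8/5.517 = 148.1 kN·m (hogging).
Span AB, ΣM about A with M_B applied at B: R_B^{AB}·10.75 = 524.8 + 148.1, so R_B^{AB} = 62.6 kN and R_A = 146.5 − 62.6 = 83.87 kN.
Span BC, ΣM about C: R_B^{BC}·5.8 = 328 + 148.1, so R_B^{BC} = 82.08 kN and R_C = 113.1 − 82.08 = 31.02 kN.
R_B = 62.6 + 82.08 = 144.7 kN.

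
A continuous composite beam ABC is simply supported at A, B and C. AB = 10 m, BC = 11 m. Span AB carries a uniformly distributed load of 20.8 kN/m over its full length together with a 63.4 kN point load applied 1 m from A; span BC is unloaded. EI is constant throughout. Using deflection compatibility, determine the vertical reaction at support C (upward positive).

R_C = -12.61 kN

Release continuity at B by inserting a hinge; the redundant is the internal moment M_B. The primary structure is two simply-supported spans AB and BC.
Rotations at B on the released spans (each span's end-slope, ×1/EI):
  span AB: UDL 20.8: wL³/(24EI) = 866.7/EI
  span AB: point load 63.4 at a = 1: Pab(L + a)/(6LEI) = 104.6/EI
  relative rotation θ_0 = (971.3 + 0)/EI = 971.3/EI
A unit hogging moment at B produces rotation L₁/(3EI) + L₂/(3EI) = 7/EI.
Compatibility: M_B·(L₁+L₂)/(3EI) = θ_0, giving M_B = 138.8 kN·m (hogging).
Span BC, ΣM about C: R_B^{BC}·11 = 0 + 138.8, so R_B^{BC} = 12.61 kN and R_C = 0 − 12.61 = -12.61 kN.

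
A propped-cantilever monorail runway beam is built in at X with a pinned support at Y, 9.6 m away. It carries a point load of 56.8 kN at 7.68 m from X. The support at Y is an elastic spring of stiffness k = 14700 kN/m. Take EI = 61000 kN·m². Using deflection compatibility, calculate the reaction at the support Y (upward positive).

Take the reaction at Y as the redundant and release it; the primary structure is a cantilever fixed at X.
Free-end deflection of the primary structure under the applied loading (downward +):
  point load 56.8 at a = 7.68: Pa²(3L − a)/(6EI) = 11793/EI
Flexibility coefficient — unit upward force at Y: δ_{YY} = L³/(3EI) = 294.9/EI.
With EI = 61000 kN·m²: δ_0 = 0.19332 m and δ_{YY} = 0.004835 m/kN.
Compatibility — the spring shortens by R_Y/k under the reaction it provides: δ_0 − R_Y·δ_{YY} = R_Y/k. With 1/k = 0.000068 m/kN, R_Y = δ_0 / (δ_{YY} + 1/k) = 0.19332 / (0.004835 + 0.000068) = 39.43 kN.

R_Y = 39.43 kN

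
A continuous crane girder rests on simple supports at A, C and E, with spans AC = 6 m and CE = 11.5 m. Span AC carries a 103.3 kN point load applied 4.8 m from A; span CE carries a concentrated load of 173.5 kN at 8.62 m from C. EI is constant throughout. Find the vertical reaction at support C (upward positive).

Insert a hinge at C; M_C is the redundant, and each span becomes simply supported.
Discontinuity in slope at C on the released structure — sum the simple-span end rotations:
  span AC: point load 103.3 at a = 4.8: Pab(L + a)/(6LEI) = 178.5/EI
  span CE: point load 173.5 at a = 8.62: Pab(L + b)/(6LEI) = 897.7/EI
  relative rotation θ_0 = (178.5 + 897.7)/EI = 1076/EI
A unit hogging moment at C produces rotation L₁/(3EI) + L₂/(3EI) = 5.833/EI.
Compatibility: M_C·(L₁+L₂)/(3EI) = θ_0, giving M_C = 184.5 kN·m (hogging).
Span AC, ΣM about A with M_C applied at C: R_C^{AC}·6 = 495.8 + 184.5, so R_C^{AC} = 113.4 kN and R_A = 103.3 − 113.4 = -10.09 kN.
Span CE, ΣM about E: R_C^{CE}·11.5 = 499.7 + 184.5, so R_C^{CE} = 59.49 kN and R_E = 173.5 − 59.49 = 114 kN.
R_C = 113.4 + 59.49 = 172.9 kN.

R_C = 172.9 kN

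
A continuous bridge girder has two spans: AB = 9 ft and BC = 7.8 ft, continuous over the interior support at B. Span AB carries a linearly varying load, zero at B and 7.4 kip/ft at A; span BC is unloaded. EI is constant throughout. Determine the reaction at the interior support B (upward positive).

R_B = 15.58 kip

Take M_B as the redundant. Released structure: two simple spans AB and BC with a hinge at B.
Discontinuity in slope at B on the released structure — sum the simple-span end rotations:
  span AB: triangular load, peak 7.4: 7w₀L³/(360EI) = 104.9/EI
  relative rotation θ_0 = (104.9 + 0)/EI = 104.9/EI
A unit hogging moment at B produces rotation L₁/(3EI) + L₂/(3EI) = 5.6/EI.
Compatibility: M_B·(L₁+L₂)/(3EI) = θ_0, giving M_B = 18.73 kip·ft (hogging).
Span AB, ΣM about A with M_B applied at B: R_B^{AB}·9 = 99.9 + 18.73, so R_B^{AB} = 13.18 kip and R_A = 33.3 − 13.18 = 20.12 kip.
Span BC, ΣM about C: R_B^{BC}·7.8 = 0 + 18.73, so R_B^{BC} = 2.401 kip and R_C = 0 − 2.401 = -2.401 kip.
R_B = 13.18 + 2.401 = 15.58 kip.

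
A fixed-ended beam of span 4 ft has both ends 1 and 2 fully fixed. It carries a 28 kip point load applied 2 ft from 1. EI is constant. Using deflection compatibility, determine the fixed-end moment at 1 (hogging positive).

M_1 = 14 kip·ft

Release both end moments; the primary structure is a simply-supported span 12 with redundants M_1 and M_2.
On the primary (simply-supported) span, the end slopes from the loading are:
  at 1: point load 28 at a = 2: Pab(L + b)/(6LEI) = 28/EI
  at 2: point load 28 at a = 2: Pab(L + a)/(6LEI) = 28/EI
  θ_10 = 28/EI,  θ_20 = 28/EI
Flexibility coefficients: a unit moment at one end gives L/(3EI) there and L/(6EI) at the far end, so f₁₁ = f₂₂ = 1.333/EI and f₁₂ = f₂₁ = 0.6667/EI.
Compatibility — zero rotation at each built-in end:
  1.333 M_1 + 0.6667 M_2 = 28
  0.6667 M_1 + 1.333 M_2 = 28
Solving the pair gives M_1 = 14 kip·ft and M_2 = 14 kip·ft (hogging).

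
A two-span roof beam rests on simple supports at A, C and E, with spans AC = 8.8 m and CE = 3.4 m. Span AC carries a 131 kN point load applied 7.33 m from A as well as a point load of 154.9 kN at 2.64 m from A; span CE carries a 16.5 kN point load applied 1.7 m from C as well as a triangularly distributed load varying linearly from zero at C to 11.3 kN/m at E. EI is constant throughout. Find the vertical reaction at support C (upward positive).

R_C = 270.3 kN

Insert a hinge at C; M_C is the redundant, and each span becomes simply supported.
Rotations at C on the released spans (each span's end-slope, ×1/EI):
  span AC: point load 131 at a = 7.33: Pab(L + a)/(6LEI) = 431.2/EI
  span AC: point load 154.9 at a = 2.64: Pab(L + a)/(6LEI) = 545.8/EI
  span CE: point load 16.5 at a = 1.7: Pab(L + b)/(6LEI) = 11.92/EI
  span CE: triangular load, peak 11.3: 7w₀L³/(360EI) = 8.636/EI
  relative rotation θ_0 = (977 + 20.56)/EI = 997.6/EI
A unit hogging moment at C produces rotation L₁/(3EI) + L₂/(3EI) = 4.067/EI.
Compatibility: M_C·(L₁+L₂)/(3EI) = θ_0, giving M_C = 245.3 kN·m (hogging).
Span AC, ΣM about A with M_C applied at C: R_C^{AC}·8.8 = 1369 + 245.3, so R_C^{AC} = 183.5 kN and R_A = 285.9 − 183.5 = 102.4 kN.
Span CE, ΣM about E: R_C^{CE}·3.4 = 49.82 + 245.3, so R_C^{CE} = 86.8 kN and R_E = 35.71 − 86.8 = -51.09 kN.
R_C = 183.5 + 86.8 = 270.3 kN.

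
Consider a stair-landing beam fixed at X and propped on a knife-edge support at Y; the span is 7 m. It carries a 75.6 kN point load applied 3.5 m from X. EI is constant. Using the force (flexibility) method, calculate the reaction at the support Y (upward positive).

R_Y = 23.62 kN

Release the roller at Y. Primary structure: cantilever fixed at X.
Free-end deflection of the primary structure under the applied loading (downward +):
  point load 75.6 at a = 3.5: Pa²(3L − a)/(6EI) = 2701/EI
Flexibility coefficient — unit upward force at Y: δ_{YY} = L³/(3EI) = 114.3/EI.
The prop prevents deflection at Y: R_Y = δ_0/δ_{YY} = 2701/114.3 = 23.62 kN.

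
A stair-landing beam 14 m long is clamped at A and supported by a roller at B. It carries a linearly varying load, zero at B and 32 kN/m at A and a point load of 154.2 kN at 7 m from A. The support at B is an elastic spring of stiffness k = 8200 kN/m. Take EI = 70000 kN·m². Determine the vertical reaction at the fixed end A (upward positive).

Take the reaction at B as the redundant and release it; the primary structure is a cantilever fixed at A.
Primary-structure tip deflection at B by superposition:
  triangular load, peak 32 at the fixed end: w₀L⁴/(30EI) = 40977/EI
  point load 154.2 at a = 7: Pa²(3L − a)/(6EI) = 44076/EI
  δ_0 = 85053/EI
Flexibility coefficient — unit upward force at B: δ_{BB} = L³/(3EI) = 914.7/EI.
With EI = 70000 kN·m²: δ_0 = 1.215 m and δ_{BB} = 0.013067 m/kN.
Compatibility — the spring shortens by R_B/k under the reaction it provides: δ_0 − R_B·δ_{BB} = R_B/k. With 1/k = 0.000122 m/kN, R_B = δ_0 / (δ_{BB} + 1/k) = 1.215 / (0.013067 + 0.000122) = 92.13 kN.
Vertical equilibrium: R_A = ΣP − R_B = 378.2 − 92.13 = 286.1 kN.

R_A = 286.1 kN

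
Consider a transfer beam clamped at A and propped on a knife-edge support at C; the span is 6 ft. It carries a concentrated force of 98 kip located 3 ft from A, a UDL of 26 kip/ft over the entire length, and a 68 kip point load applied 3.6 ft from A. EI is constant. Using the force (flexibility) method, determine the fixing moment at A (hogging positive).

Release the roller at C. Primary structure: cantilever fixed at A.
Primary-structure tip deflection at C by superposition:
  point load 98 at a = 3: Pa²(3L − a)/(6EI) = 2205/EI
  UDL 26: wL⁴/(8EI) = 4212/EI
  point load 68 at a = 3.6: Pa²(3L − a)/(6EI) = 2115/EI
  δ_0 = 8532/EI
Flexibility coefficient — unit upward force at C: δ_{CC} = L³/(3EI) = 72/EI.
Compatibility at C: δ_0 − R_C·δ_{CC} = 0, so R_C = 8532/72 = 118.5 kip.
Moment equilibrium about A: M_A = Σ(load moments about A) − R_C·L = 1007 − 118.5×6 = 295.8 kip·ft.

M_A = 295.8 kip·ft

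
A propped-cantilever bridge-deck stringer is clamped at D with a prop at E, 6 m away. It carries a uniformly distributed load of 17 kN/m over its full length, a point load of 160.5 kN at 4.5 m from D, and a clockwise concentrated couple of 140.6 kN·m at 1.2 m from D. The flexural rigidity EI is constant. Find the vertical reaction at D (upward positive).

R_D = 110 kN

Release the roller at E. Primary structure: cantilever fixed at D.
Deflection at E on the released cantilever, summing each load's contribution:
  UDL 17: wL⁴/(8EI) = 2754/EI
  point load 160.5 at a = 4.5: Pa²(3L − a)/(6EI) = 7313/EI
  clockwise couple 140.6 at a = 1.2: M₀a(2L − a)/(2EI) = 911.1/EI
  δ_0 = 10978/EI
Flexibility coefficient — unit upward force at E: δ_{EE} = L³/(3EI) = 72/EI.
Compatibility at E: δ_0 − R_E·δ_{EE} = 0, so R_E = 10978/72 = 152.5 kN.
Vertical equilibrium: R_D = ΣP − R_E = 262.5 − 152.5 = 110 kN.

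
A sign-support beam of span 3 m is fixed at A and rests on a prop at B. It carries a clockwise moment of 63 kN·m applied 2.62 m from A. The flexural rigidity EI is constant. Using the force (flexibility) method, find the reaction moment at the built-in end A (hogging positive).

Take the reaction at B as the redundant and release it; the primary structure is a cantilever fixed at A.
Primary-structure tip deflection at B by superposition:
  clockwise couple 63 at a = 2.62: M₀a(2L − a)/(2EI) = 279/EI
Tip deflection under a unit load at B: L³/(3EI) = 9/EI.
Compatibility at B: δ_0 − R_B·δ_{BB} = 0, so R_B = 279/9 = 30.99 kN.
Moment equilibrium about A: M_A = Σ(load moments about A) − R_B·L = 63 − 30.99×3 = -29.98 kN·m.

M_A = -29.98 kN·m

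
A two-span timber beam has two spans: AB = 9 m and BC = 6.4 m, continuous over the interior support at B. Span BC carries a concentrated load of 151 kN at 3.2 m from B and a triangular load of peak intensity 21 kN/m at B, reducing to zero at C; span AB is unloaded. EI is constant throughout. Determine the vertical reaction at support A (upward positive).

Insert a hinge at B; M_B is the redundant, and each span becomes simply supported.
Discontinuity in slope at B on the released structure — sum the simple-span end rotations:
  span BC: point load 151 at a = 3.2: Pab(L + b)/(6LEI) = 386.6/EI
  span BC: triangular load, peak 21: w₀L³/(45EI) = 122.3/EI
  relative rotation θ_0 = (0 + 508.9)/EI = 508.9/EI
A unit hogging moment at B produces rotation L₁/(3EI) + L₂/(3EI) = 5.133/EI.
Slope continuity at B: θ_0 = M_B·5.133/EI, so M_B = 508.9/5.133 = 99.14 kN·m (hogging).
Span AB, ΣM about A with M_B applied at B: R_B^{AB}·9 = 0 + 99.14, so R_B^{AB} = 11.02 kN and R_A = 0 − 11.02 = -11.02 kN.

R_A = -11.02 kN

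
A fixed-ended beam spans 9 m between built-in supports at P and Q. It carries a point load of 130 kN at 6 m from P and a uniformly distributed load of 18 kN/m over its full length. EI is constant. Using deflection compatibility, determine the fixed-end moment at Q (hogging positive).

Release both end moments; the primary structure is a simply-supported span PQ with redundants M_P and M_Q.
Simple-span end rotations at P and Q under the given loads:
  at P: point load 130 at a = 6: Pab(L + b)/(6LEI) = 520/EI
  at Q: point load 130 at a = 6: Pab(L + a)/(6LEI) = 650/EI
  at P: UDL 18: wL³/(24EI) = 546.8/EI
  at Q: UDL 18: wL³/(24EI) = 546.8/EI
  θ_P0 = 1067/EI,  θ_Q0 = 1197/EI
Flexibility coefficients: a unit moment at one end gives L/(3EI) there and L/(6EI) at the far end, so f₁₁ = f₂₂ = 3/EI and f₁₂ = f₂₁ = 1.5/EI.
Compatibility — zero rotation at each built-in end:
  3 M_P + 1.5 M_Q = 1067
  1.5 M_P + 3 M_Q = 1197
Solving the pair gives M_P = 208.2 kN·m and M_Q = 294.8 kN·m (hogging).

M_Q = 294.8 kN·m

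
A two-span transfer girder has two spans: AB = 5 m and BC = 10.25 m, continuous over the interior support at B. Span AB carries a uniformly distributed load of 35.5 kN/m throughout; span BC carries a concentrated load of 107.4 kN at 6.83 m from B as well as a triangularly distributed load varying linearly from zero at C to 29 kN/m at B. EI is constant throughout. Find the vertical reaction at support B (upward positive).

Take M_B as the redundant. Released structure: two simple spans AB and BC with a hinge at B.
End slopes at the hinge B, treating each span as simply supported:
  span AB: UDL 35.5: wL³/(24EI) = 184.9/EI
  span BC: point load 107.4 at a = 6.83: Pab(L + b)/(6LEI) = 557.6/EI
  span BC: triangular load, peak 29: w₀L³/(45EI) = 694/EI
  relative rotation θ_0 = (184.9 + 1252)/EI = 1437/EI
A unit hogging moment at B produces rotation L₁/(3EI) + L₂/(3EI) = 5.083/EI.
Slope continuity at B: θ_0 = M_B·5.083/EI, so M_B = 1437/5.083 = 282.6 kN·m (hogging).
Span AB, ΣM about A with M_B applied at B: R_B^{AB}·5 = 443.8 + 282.6, so R_B^{AB} = 145.3 kN and R_A = 177.5 − 145.3 = 32.23 kN.
Span BC, ΣM about C: R_B^{BC}·10.25 = 1383 + 282.6, so R_B^{BC} = 162.5 kN and R_C = 256 − 162.5 = 93.54 kN.
R_B = 145.3 + 162.5 = 307.8 kN.

R_B = 307.8 kN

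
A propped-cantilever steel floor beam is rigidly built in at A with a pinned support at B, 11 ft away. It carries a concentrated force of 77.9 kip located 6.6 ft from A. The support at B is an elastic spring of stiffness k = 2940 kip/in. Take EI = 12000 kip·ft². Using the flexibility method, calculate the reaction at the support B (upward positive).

Remove the prop at B; the released (primary) structure is a cantilever built in at A.
Primary-structure tip deflection at B by superposition:
  point load 77.9 at a = 6.6: Pa²(3L − a)/(6EI) = 14931/EI
Tip deflection under a unit load at B: L³/(3EI) = 443.7/EI.
With EI = 12000 kip·ft²: δ_0 = 1.2442 ft and δ_{BB} = 0.036972 ft/kip.
Compatibility — the spring shortens by R_B/k under the reaction it provides: δ_0 − R_B·δ_{BB} = R_B/k. With 1/k = 1/(2940×12) ft/kip = 0.000028 ft/kip, R_B = δ_0 / (δ_{BB} + 1/k) = 1.2442 / (0.036972 + 0.000028) = 33.63 kip.

R_B = 33.63 kip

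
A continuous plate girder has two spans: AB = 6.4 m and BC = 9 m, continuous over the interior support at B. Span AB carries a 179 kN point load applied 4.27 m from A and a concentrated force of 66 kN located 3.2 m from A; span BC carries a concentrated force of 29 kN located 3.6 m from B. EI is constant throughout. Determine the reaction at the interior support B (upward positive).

R_B = 210 kN

Release continuity at B by inserting a hinge; the redundant is the internal moment M_B. The primary structure is two simply-supported spans AB and BC.
End slopes at the hinge B, treating each span as simply supported:
  span AB: point load 179 at a = 4.27: Pab(L + a)/(6LEI) = 452.4/EI
  span AB: point load 66 at a = 3.2: Pab(L + a)/(6LEI) = 169/EI
  span BC: point load 29 at a = 3.6: Pab(L + b)/(6LEI) = 150.3/EI
  relative rotation θ_0 = (621.3 + 150.3)/EI = 771.7/EI
A unit hogging moment at B produces rotation L₁/(3EI) + L₂/(3EI) = 5.133/EI.
Slope continuity at B: θ_0 = M_B·5.133/EI, so M_B = 771.7/5.133 = 150.3 kN·m (hogging).
Span AB, ΣM about A with M_B applied at B: R_B^{AB}·6.4 = 975.5 + 150.3, so R_B^{AB} = 175.9 kN and R_A = 245 − 175.9 = 69.09 kN.
Span BC, ΣM about C: R_B^{BC}·9 = 156.6 + 150.3, so R_B^{BC} = 34.1 kN and R_C = 29 − 34.1 = -5.103 kN.
R_B = 175.9 + 34.1 = 210 kN.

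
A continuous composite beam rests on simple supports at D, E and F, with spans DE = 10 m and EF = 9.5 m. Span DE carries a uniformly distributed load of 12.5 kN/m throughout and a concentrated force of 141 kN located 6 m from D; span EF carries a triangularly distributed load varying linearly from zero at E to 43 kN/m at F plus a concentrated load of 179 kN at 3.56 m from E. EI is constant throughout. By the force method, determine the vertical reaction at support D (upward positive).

R_D = 70.2 kN

Insert a hinge at E; M_E is the redundant, and each span becomes simply supported.
End slopes at the hinge E, treating each span as simply supported:
  span DE: UDL 12.5: wL³/(24EI) = 520.8/EI
  span DE: point load 141 at a = 6: Pab(L + a)/(6LEI) = 902.4/EI
  span EF: triangular load, peak 43: 7w₀L³/(360EI) = 716.9/EI
  span EF: point load 179 at a = 3.56: Pab(L + b)/(6LEI) = 1025/EI
  relative rotation θ_0 = (1423 + 1742)/EI = 3165/EI
A unit hogging moment at E produces rotation L₁/(3EI) + L₂/(3EI) = 6.5/EI.
Slope continuity at E: θ_0 = M_E·6.5/EI, so M_E = 3165/6.5 = 487 kN·m (hogging).
Span DE, ΣM about D with M_E applied at E: R_E^{DE}·10 = 1471 + 487, so R_E^{DE} = 195.8 kN and R_D = 266 − 195.8 = 70.2 kN.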